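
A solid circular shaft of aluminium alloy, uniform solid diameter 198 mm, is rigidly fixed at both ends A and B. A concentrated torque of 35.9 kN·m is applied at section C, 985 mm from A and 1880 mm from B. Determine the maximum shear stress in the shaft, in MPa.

15.5 MPa

With uniform GJ and both ends fixed, compatibility θ_AC = θ_CB gives T_A·a = T_B·b, together with T_A + T_B = T₀.
T_A = T₀·b/(a+b) = 35900·1880/2865 = 23560 N·m; T_B = 12340 N·m.
τ in each portion: τ_AC = 1.55×10^7 Pa, τ_CB = 8.10×10^6 Pa; maximum is in AC.
τ_max = T_AC·r/J = 23560·0.0990/1.51×10^-4 = 1.546×10^7 Pa.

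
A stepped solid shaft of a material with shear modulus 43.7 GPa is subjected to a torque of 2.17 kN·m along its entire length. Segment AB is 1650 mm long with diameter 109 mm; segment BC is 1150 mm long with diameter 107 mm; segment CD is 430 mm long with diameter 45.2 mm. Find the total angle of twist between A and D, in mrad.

J_AB = π(0.109)⁴/32 = 1.39×10^-5 m⁴; J_BC = π(0.107)⁴/32 = 1.29×10^-5 m⁴; J_CD = π(0.0452)⁴/32 = 4.10×10^-7 m⁴.
θ = (T/G)·Σ L_i/J_i = (2170/43.7×10⁹)·(1.65/1.39×10^-5 + 1.15/1.29×10^-5 + 0.430/4.10×10^-7) = 0.06246 rad.

62.5 mrad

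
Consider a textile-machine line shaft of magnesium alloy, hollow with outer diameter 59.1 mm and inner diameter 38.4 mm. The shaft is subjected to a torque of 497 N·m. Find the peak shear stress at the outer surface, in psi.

J = π(d_o⁴ − d_i⁴)/32 = π(0.0591⁴ − 0.0384⁴)/32 = 9.842×10^-7 m⁴.
τ_max = T·r/J = 497.0 × 0.0295 / 9.842×10^-7 = 1.492×10^7 Pa.

2160 psi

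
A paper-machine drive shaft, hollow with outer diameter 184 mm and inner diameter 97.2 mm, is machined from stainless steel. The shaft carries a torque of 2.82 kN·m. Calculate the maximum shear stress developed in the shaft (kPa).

2500 kPa

J = π(d_o⁴ − d_i⁴)/32 = π(0.184⁴ − 0.0972⁴)/32 = 1.038×10^-4 m⁴.
τ_max = T·r/J = 2820 × 0.0920 / 1.038×10^-4 = 2.500×10^6 Pa.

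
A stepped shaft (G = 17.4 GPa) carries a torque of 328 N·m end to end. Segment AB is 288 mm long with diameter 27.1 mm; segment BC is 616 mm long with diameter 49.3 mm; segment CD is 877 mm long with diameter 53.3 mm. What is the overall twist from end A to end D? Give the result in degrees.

J_AB = π(0.0271)⁴/32 = 5.30×10^-8 m⁴; J_BC = π(0.0493)⁴/32 = 5.80×10^-7 m⁴; J_CD = π(0.0533)⁴/32 = 7.92×10^-7 m⁴.
θ = (T/G)·Σ L_i/J_i = (328.0/17.4×10⁹)·(0.288/5.30×10^-8 + 0.616/5.80×10^-7 + 0.877/7.92×10^-7) = 0.1434 rad.

8.22°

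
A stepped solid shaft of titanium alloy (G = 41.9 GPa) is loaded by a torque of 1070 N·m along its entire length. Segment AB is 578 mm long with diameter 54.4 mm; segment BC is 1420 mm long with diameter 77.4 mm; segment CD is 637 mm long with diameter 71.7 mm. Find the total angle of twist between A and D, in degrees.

J_AB = π(0.0544)⁴/32 = 8.60×10^-7 m⁴; J_BC = π(0.0774)⁴/32 = 3.52×10^-6 m⁴; J_CD = π(0.0717)⁴/32 = 2.59×10^-6 m⁴.
θ = (T/G)·Σ L_i/J_i = (1070/41.9×10⁹)·(0.578/8.60×10^-7 + 1.42/3.52×10^-6 + 0.637/2.59×10^-6) = 0.03373 rad.

1.93°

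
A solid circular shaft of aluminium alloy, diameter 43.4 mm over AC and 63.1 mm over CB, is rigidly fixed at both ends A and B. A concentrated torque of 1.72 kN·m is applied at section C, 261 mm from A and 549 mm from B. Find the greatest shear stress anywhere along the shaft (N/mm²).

34.3 N/mm²

Compatibility: T_A·a/J_AC = T_B·b/J_CB with T_A + T_B = T₀.
J_AC = 3.48×10^-7 m⁴, J_CB = 1.56×10^-6 m⁴, so T_A = T₀·(J_AC/a)/((J_AC/a)+(J_CB/b)) = 550.5 N·m, T_B = 1169 N·m.
τ in each portion: τ_AC = 3.43×10^7 Pa, τ_CB = 2.37×10^7 Pa; maximum is in AC.
τ_max = T_AC·r/J = 550.5·0.0217/3.48×10^-7 = 3.430×10^7 Pa.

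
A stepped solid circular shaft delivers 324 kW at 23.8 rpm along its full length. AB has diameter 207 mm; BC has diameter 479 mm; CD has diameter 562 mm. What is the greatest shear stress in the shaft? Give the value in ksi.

10.8 ksi

ω = 2π·23.8/60 = 2.492 rad/s, so T = P/ω = 324×10³ / 2.492 = 130000 N·m.
Under the same torque, τ_max = 16T/(πd³) is largest where d is smallest — segment AB (d = 207 mm).
τ_max = 16·130000/(π·(0.207)³) = 7.464×10^7 Pa.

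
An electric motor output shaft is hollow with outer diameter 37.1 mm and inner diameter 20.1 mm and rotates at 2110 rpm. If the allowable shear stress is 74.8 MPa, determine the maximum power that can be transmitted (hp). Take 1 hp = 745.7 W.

203 hp

J = π(d_o⁴ − d_i⁴)/32 = π(0.0371⁴ − 0.0201⁴)/32 = 1.700×10^-7 m⁴.
T_max = τ_allow·J/r = 7.48×10^7 × 1.700×10^-7 / 0.0186 = 685.4 N·m.
ω = 2π·2110/60 = 221.0 rad/s, so P_max = T_max·ω = 1.514×10^5 W.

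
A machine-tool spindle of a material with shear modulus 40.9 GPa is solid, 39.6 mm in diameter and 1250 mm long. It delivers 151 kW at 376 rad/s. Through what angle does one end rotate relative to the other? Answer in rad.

0.0508 rad

ω = 376 rad/s, so T = P/ω = 151×10³ / 376.0 = 401.6 N·m.
J = πd⁴/32 = π(0.0396)⁴/32 = 2.414×10^-7 m⁴.
θ = T·L/(G·J) = 401.6 × 1.25 / (40.9×10⁹ × 2.414×10^-7) = 0.05084 rad.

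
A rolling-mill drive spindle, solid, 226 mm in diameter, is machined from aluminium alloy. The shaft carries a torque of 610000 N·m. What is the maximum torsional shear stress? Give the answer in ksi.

39.0 ksi

J = πd⁴/32 = π(0.226)⁴/32 = 2.561×10^-4 m⁴.
τ_max = T·r/J = 610000 × 0.113 / 2.561×10^-4 = 2.691×10^8 Pa.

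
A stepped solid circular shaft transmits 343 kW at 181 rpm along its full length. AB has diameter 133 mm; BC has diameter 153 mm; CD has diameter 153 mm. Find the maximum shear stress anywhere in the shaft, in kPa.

ω = 2π·181/60 = 18.95 rad/s, so T = P/ω = 343×10³ / 18.95 = 18100 N·m.
Under the same torque, τ_max = 16T/(πd³) is largest where d is smallest — segment AB (d = 133 mm).
τ_max = 16·18100/(π·(0.133)³) = 3.917×10^7 Pa.

39200 kPa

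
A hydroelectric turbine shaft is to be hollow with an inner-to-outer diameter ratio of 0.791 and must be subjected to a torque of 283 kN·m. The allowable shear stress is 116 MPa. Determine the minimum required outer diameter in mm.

273 mm

For a hollow shaft with d_i/d_o = 0.791: τ_max = 16T/(π d_o³ (1−k⁴)), so d_o = [16T/(π τ_allow (1−k⁴))]^(1/3) = [16·283000/(π·1.16×10^8·0.6085)]^(1/3) = 0.2733 m.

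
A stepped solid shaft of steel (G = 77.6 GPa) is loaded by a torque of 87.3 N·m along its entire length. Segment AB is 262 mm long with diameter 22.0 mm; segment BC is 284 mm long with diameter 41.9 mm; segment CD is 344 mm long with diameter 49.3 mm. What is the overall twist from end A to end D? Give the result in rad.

0.0145 rad

J_AB = π(0.0220)⁴/32 = 2.30×10^-8 m⁴; J_BC = π(0.0419)⁴/32 = 3.03×10^-7 m⁴; J_CD = π(0.0493)⁴/32 = 5.80×10^-7 m⁴.
θ = (T/G)·Σ L_i/J_i = (87.30/77.6×10⁹)·(0.262/2.30×10^-8 + 0.284/3.03×10^-7 + 0.344/5.80×10^-7) = 0.01454 rad.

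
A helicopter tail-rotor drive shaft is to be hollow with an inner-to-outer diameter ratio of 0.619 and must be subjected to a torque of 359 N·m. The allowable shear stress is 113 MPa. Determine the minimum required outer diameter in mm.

For a hollow shaft with d_i/d_o = 0.619: τ_max = 16T/(π d_o³ (1−k⁴)), so d_o = [16T/(π τ_allow (1−k⁴))]^(1/3) = [16·359.0/(π·1.13×10^8·0.8532)]^(1/3) = 0.02667 m.

26.7 mm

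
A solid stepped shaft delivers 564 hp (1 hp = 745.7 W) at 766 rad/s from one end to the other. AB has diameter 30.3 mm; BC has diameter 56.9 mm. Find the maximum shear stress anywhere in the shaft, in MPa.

101 MPa

ω = 766 rad/s, so T = P/ω = 564×745.7 / 766.0 = 549.1 N·m.
Under the same torque, τ_max = 16T/(πd³) is largest where d is smallest — segment AB (d = 30.3 mm).
τ_max = 16·549.1/(π·(0.0303)³) = 1.005×10^8 Pa.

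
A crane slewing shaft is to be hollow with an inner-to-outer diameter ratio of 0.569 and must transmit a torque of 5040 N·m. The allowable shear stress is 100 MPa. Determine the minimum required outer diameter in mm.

For a hollow shaft with d_i/d_o = 0.569: τ_max = 16T/(π d_o³ (1−k⁴)), so d_o = [16T/(π τ_allow (1−k⁴))]^(1/3) = [16·5040/(π·1.00×10^8·0.8952)]^(1/3) = 0.06594 m.

65.9 mm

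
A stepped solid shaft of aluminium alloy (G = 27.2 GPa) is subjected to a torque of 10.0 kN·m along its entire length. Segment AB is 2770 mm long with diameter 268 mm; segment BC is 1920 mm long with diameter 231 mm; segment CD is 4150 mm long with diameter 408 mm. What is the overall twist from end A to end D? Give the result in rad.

0.00510 rad

J_AB = π(0.268)⁴/32 = 5.06×10^-4 m⁴; J_BC = π(0.231)⁴/32 = 2.80×10^-4 m⁴; J_CD = π(0.408)⁴/32 = 2.72×10^-3 m⁴.
θ = (T/G)·Σ L_i/J_i = (10000/27.2×10⁹)·(2.77/5.06×10^-4 + 1.92/2.80×10^-4 + 4.15/2.72×10^-3) = 5.097×10^-3 rad.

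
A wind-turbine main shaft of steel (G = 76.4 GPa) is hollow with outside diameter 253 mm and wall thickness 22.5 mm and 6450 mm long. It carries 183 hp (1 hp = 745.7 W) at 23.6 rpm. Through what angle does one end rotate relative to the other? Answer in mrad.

21.3 mrad

ω = 2π·23.6/60 = 2.471 rad/s, so T = P/ω = 183×745.7 / 2.471 = 55220 N·m.
J = π(d_o⁴ − d_i⁴)/32 = π(0.253⁴ − 0.208⁴)/32 = 2.185×10^-4 m⁴.
θ = T·L/(G·J) = 55220 × 6.45 / (76.4×10⁹ × 2.185×10^-4) = 0.02134 rad.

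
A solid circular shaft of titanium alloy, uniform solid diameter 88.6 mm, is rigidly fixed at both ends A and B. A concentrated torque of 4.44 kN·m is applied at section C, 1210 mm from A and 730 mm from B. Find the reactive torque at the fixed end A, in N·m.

With uniform GJ and both ends fixed, compatibility θ_AC = θ_CB gives T_A·a = T_B·b, together with T_A + T_B = T₀.
T_A = T₀·b/(a+b) = 4440·730/1940 = 1671 N·m; T_B = 2769 N·m.

1670 N·m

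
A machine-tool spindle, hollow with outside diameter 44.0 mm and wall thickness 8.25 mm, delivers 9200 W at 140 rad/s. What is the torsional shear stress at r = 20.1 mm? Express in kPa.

4240 kPa

ω = 140 rad/s, so T = P/ω = 9200 / 140.0 = 65.71 N·m.
J = π(d_o⁴ − d_i⁴)/32 = π(0.0440⁴ − 0.0275⁴)/32 = 3.118×10^-7 m⁴.
Shear stress varies linearly with radius: τ = T·r/J = 65.71 × 0.0201 / 3.118×10^-7 = 4.236×10^6 Pa.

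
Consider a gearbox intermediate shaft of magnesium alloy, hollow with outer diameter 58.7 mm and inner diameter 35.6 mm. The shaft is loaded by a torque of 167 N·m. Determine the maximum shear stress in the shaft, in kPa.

J = π(d_o⁴ − d_i⁴)/32 = π(0.0587⁴ − 0.0356⁴)/32 = 1.008×10^-6 m⁴.
τ_max = T·r/J = 167.0 × 0.0294 / 1.008×10^-6 = 4.863×10^6 Pa.

4860 kPa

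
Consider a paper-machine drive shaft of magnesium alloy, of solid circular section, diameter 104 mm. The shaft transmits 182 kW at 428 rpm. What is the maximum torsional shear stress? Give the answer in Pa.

ω = 2π·428/60 = 44.82 rad/s, so T = P/ω = 182×10³ / 44.82 = 4061 N·m.
J = πd⁴/32 = π(0.104)⁴/32 = 1.149×10^-5 m⁴.
τ_max = T·r/J = 4061 × 0.0520 / 1.149×10^-5 = 1.839×10^7 Pa.

1.84e7 Pa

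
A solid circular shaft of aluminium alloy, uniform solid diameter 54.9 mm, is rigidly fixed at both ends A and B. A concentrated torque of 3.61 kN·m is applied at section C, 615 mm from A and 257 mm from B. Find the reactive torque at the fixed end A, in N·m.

1060 N·m

With uniform GJ and both ends fixed, compatibility θ_AC = θ_CB gives T_A·a = T_B·b, together with T_A + T_B = T₀.
T_A = T₀·b/(a+b) = 3610·257/872.0 = 1064 N·m; T_B = 2546 N·m.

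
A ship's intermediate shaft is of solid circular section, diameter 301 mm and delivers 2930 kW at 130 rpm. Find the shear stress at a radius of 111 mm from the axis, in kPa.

29600 kPa

ω = 2π·130/60 = 13.61 rad/s, so T = P/ω = 2930×10³ / 13.61 = 215200 N·m.
J = πd⁴/32 = π(0.301)⁴/32 = 8.059×10^-4 m⁴.
Shear stress varies linearly with radius: τ = T·r/J = 215200 × 0.111 / 8.059×10^-4 = 2.965×10^7 Pa.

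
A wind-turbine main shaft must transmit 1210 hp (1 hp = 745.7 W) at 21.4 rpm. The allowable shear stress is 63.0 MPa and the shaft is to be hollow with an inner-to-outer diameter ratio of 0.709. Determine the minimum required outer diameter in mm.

352 mm

ω = 2π·21.4/60 = 2.241 rad/s, so T = P/ω = 1210×745.7 / 2.241 = 402600 N·m.
For a hollow shaft with d_i/d_o = 0.709: τ_max = 16T/(π d_o³ (1−k⁴)), so d_o = [16T/(π τ_allow (1−k⁴))]^(1/3) = [16·402600/(π·6.30×10^7·0.7473)]^(1/3) = 0.3518 m.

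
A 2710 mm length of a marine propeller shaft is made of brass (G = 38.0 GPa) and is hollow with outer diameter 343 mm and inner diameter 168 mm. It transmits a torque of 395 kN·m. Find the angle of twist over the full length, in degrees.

1.26°

J = π(d_o⁴ − d_i⁴)/32 = π(0.343⁴ − 0.168⁴)/32 = 1.281×10^-3 m⁴.
θ = T·L/(G·J) = 395000 × 2.71 / (38.0×10⁹ × 1.281×10^-3) = 0.02200 rad.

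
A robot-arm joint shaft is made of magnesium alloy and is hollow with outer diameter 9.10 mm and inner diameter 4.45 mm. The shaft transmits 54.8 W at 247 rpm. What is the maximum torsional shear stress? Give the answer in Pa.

ω = 2π·247/60 = 25.87 rad/s, so T = P/ω = 54.8 / 25.87 = 2.119 N·m.
J = π(d_o⁴ − d_i⁴)/32 = π(0.00910⁴ − 0.00445⁴)/32 = 6.347×10^-10 m⁴.
τ_max = T·r/J = 2.119 × 0.00455 / 6.347×10^-10 = 1.519×10^7 Pa.

1.52e7 Pa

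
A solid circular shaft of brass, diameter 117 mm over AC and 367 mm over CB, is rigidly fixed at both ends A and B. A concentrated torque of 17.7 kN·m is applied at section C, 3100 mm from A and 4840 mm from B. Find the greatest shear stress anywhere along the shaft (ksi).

Compatibility: T_A·a/J_AC = T_B·b/J_CB with T_A + T_B = T₀.
J_AC = 1.84×10^-5 m⁴, J_CB = 1.78×10^-3 m⁴, so T_A = T₀·(J_AC/a)/((J_AC/a)+(J_CB/b)) = 280.9 N·m, T_B = 17420 N·m.
τ in each portion: τ_AC = 8.93×10^5 Pa, τ_CB = 1.79×10^6 Pa; maximum is in CB.
τ_max = T_CB·r/J = 17420·0.183/1.78×10^-3 = 1.795×10^6 Pa.

0.260 ksi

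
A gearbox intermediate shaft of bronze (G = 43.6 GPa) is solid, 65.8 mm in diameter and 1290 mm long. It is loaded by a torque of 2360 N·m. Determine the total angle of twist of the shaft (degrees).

2.17°

J = πd⁴/32 = π(0.0658)⁴/32 = 1.840×10^-6 m⁴.
θ = T·L/(G·J) = 2360 × 1.29 / (43.6×10⁹ × 1.840×10^-6) = 0.03794 rad.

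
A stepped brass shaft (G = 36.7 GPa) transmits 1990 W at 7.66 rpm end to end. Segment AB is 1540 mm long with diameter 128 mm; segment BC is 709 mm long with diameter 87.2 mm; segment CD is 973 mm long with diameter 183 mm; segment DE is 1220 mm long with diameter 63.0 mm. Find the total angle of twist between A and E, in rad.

ω = 2π·7.66/60 = 0.8022 rad/s, so T = P/ω = 1990 / 0.8022 = 2481 N·m.
J_AB = π(0.128)⁴/32 = 2.64×10^-5 m⁴; J_BC = π(0.0872)⁴/32 = 5.68×10^-6 m⁴; J_CD = π(0.183)⁴/32 = 1.10×10^-4 m⁴; J_DE = π(0.0630)⁴/32 = 1.55×10^-6 m⁴.
θ = (T/G)·Σ L_i/J_i = (2481/36.7×10⁹)·(1.54/2.64×10^-5 + 0.709/5.68×10^-6 + 0.973/1.10×10^-4 + 1.22/1.55×10^-6) = 0.06632 rad.

0.0663 rad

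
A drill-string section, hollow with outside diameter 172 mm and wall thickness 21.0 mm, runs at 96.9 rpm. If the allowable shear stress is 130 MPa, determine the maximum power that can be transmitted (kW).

J = π(d_o⁴ − d_i⁴)/32 = π(0.172⁴ − 0.130⁴)/32 = 5.788×10^-5 m⁴.
T_max = τ_allow·J/r = 1.30×10^8 × 5.788×10^-5 / 0.0860 = 87500 N·m.
ω = 2π·96.9/60 = 10.15 rad/s, so P_max = T_max·ω = 8.879×10^5 W.

888 kW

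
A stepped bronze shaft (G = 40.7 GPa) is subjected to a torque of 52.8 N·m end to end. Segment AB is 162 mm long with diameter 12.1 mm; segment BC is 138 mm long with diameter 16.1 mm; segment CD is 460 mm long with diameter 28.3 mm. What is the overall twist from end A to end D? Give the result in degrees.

7.82°

J_AB = π(0.0121)⁴/32 = 2.10×10^-9 m⁴; J_BC = π(0.0161)⁴/32 = 6.60×10^-9 m⁴; J_CD = π(0.0283)⁴/32 = 6.30×10^-8 m⁴.
θ = (T/G)·Σ L_i/J_i = (52.80/40.7×10⁹)·(0.162/2.10×10^-9 + 0.138/6.60×10^-9 + 0.460/6.30×10^-8) = 0.1365 rad.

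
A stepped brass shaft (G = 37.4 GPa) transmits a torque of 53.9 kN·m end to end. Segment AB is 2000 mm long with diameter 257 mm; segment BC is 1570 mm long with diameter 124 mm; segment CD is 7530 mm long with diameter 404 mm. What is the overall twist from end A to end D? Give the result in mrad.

108 mrad

J_AB = π(0.257)⁴/32 = 4.28×10^-4 m⁴; J_BC = π(0.124)⁴/32 = 2.32×10^-5 m⁴; J_CD = π(0.404)⁴/32 = 2.62×10^-3 m⁴.
θ = (T/G)·Σ L_i/J_i = (53900/37.4×10⁹)·(2.00/4.28×10^-4 + 1.57/2.32×10^-5 + 7.53/2.62×10^-3) = 0.1084 rad.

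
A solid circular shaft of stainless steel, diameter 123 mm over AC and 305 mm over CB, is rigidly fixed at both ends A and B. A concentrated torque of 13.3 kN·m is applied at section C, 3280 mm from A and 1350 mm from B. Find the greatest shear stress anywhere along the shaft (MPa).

2.36 MPa

Compatibility: T_A·a/J_AC = T_B·b/J_CB with T_A + T_B = T₀.
J_AC = 2.25×10^-5 m⁴, J_CB = 8.50×10^-4 m⁴, so T_A = T₀·(J_AC/a)/((J_AC/a)+(J_CB/b)) = 143.2 N·m, T_B = 13160 N·m.
τ in each portion: τ_AC = 3.92×10^5 Pa, τ_CB = 2.36×10^6 Pa; maximum is in CB.
τ_max = T_CB·r/J = 13160·0.152/8.50×10^-4 = 2.362×10^6 Pa.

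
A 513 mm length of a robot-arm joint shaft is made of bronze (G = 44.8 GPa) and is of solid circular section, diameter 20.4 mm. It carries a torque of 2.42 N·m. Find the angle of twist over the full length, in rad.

J = πd⁴/32 = π(0.0204)⁴/32 = 1.700×10^-8 m⁴.
θ = T·L/(G·J) = 2.420 × 0.513 / (44.8×10⁹ × 1.700×10^-8) = 1.630×10^-3 rad.

0.00163 rad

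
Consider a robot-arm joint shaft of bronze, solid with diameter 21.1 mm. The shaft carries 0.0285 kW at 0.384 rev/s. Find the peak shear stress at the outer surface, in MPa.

6.40 MPa

ω = 2π·0.384 = 2.413 rad/s, so T = P/ω = 0.0285×10³ / 2.413 = 11.81 N·m.
J = πd⁴/32 = π(0.0211)⁴/32 = 1.946×10^-8 m⁴.
τ_max = T·r/J = 11.81 × 0.0106 / 1.946×10^-8 = 6.404×10^6 Pa.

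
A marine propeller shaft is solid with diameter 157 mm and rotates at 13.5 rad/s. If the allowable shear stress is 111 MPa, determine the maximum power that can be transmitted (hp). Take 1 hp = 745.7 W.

J = πd⁴/32 = π(0.157)⁴/32 = 5.965×10^-5 m⁴.
T_max = τ_allow·J/r = 1.11×10^8 × 5.965×10^-5 / 0.0785 = 84340 N·m.
ω = 13.5 rad/s, so P_max = T_max·ω = 1.139×10^6 W.

1530 hp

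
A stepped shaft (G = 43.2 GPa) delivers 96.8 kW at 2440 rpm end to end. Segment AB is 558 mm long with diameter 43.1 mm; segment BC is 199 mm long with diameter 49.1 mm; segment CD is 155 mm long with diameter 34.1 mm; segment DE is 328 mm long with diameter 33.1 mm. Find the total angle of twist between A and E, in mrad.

ω = 2π·2440/60 = 255.5 rad/s, so T = P/ω = 96.8×10³ / 255.5 = 378.8 N·m.
J_AB = π(0.0431)⁴/32 = 3.39×10^-7 m⁴; J_BC = π(0.0491)⁴/32 = 5.71×10^-7 m⁴; J_CD = π(0.0341)⁴/32 = 1.33×10^-7 m⁴; J_DE = π(0.0331)⁴/32 = 1.18×10^-7 m⁴.
θ = (T/G)·Σ L_i/J_i = (378.8/43.2×10⁹)·(0.558/3.39×10^-7 + 0.199/5.71×10^-7 + 0.155/1.33×10^-7 + 0.328/1.18×10^-7) = 0.05215 rad.

52.2 mrad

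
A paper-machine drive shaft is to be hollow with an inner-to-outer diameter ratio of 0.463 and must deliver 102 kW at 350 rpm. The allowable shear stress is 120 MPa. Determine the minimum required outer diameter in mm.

49.8 mm

ω = 2π·350/60 = 36.65 rad/s, so T = P/ω = 102×10³ / 36.65 = 2783 N·m.
For a hollow shaft with d_i/d_o = 0.463: τ_max = 16T/(π d_o³ (1−k⁴)), so d_o = [16T/(π τ_allow (1−k⁴))]^(1/3) = [16·2783/(π·1.20×10^8·0.9540)]^(1/3) = 0.04984 m.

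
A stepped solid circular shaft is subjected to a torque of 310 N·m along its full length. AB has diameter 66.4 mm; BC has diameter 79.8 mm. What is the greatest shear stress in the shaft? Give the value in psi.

Under the same torque, τ_max = 16T/(πd³) is largest where d is smallest — segment AB (d = 66.4 mm).
τ_max = 16·310.0/(π·(0.0664)³) = 5.393×10^6 Pa.

782 psi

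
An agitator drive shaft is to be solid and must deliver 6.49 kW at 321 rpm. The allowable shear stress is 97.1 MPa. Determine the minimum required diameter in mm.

21.6 mm

ω = 2π·321/60 = 33.62 rad/s, so T = P/ω = 6.49×10³ / 33.62 = 193.1 N·m.
For a solid shaft τ_max = 16T/(πd³), so d = (16T/(π τ_allow))^(1/3) = (16·193.1/(π·9.71×10^7))^(1/3) = 0.02163 m.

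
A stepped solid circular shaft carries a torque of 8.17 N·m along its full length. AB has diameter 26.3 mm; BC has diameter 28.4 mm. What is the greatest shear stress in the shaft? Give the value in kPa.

2290 kPa

Under the same torque, τ_max = 16T/(πd³) is largest where d is smallest — segment AB (d = 26.3 mm).
τ_max = 16·8.170/(π·(0.0263)³) = 2.287×10^6 Pa.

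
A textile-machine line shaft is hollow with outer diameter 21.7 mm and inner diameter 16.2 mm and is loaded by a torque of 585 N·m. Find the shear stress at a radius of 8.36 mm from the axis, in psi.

J = π(d_o⁴ − d_i⁴)/32 = π(0.0217⁴ − 0.0162⁴)/32 = 1.501×10^-8 m⁴.
Shear stress varies linearly with radius: τ = T·r/J = 585.0 × 0.00836 / 1.501×10^-8 = 3.259×10^8 Pa.

47300 psi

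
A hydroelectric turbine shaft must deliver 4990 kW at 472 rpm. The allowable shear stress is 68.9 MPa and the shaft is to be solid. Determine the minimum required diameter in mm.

ω = 2π·472/60 = 49.43 rad/s, so T = P/ω = 4990×10³ / 49.43 = 101000 N·m.
For a solid shaft τ_max = 16T/(πd³), so d = (16T/(π τ_allow))^(1/3) = (16·101000/(π·6.89×10^7))^(1/3) = 0.1954 m.

195 mm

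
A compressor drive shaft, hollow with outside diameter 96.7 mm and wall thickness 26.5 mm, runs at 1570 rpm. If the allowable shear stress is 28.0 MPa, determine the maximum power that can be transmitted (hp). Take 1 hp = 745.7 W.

1050 hp

J = π(d_o⁴ − d_i⁴)/32 = π(0.0967⁴ − 0.0437⁴)/32 = 8.226×10^-6 m⁴.
T_max = τ_allow·J/r = 2.80×10^7 × 8.226×10^-6 / 0.0484 = 4764 N·m.
ω = 2π·1570/60 = 164.4 rad/s, so P_max = T_max·ω = 7.832×10^5 W.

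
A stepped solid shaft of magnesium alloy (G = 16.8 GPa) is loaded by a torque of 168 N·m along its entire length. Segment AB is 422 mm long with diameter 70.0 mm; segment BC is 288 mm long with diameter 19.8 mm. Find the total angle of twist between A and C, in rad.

J_AB = π(0.0700)⁴/32 = 2.36×10^-6 m⁴; J_BC = π(0.0198)⁴/32 = 1.51×10^-8 m⁴.
θ = (T/G)·Σ L_i/J_i = (168.0/16.8×10⁹)·(0.422/2.36×10^-6 + 0.288/1.51×10^-8) = 0.1927 rad.

0.193 rad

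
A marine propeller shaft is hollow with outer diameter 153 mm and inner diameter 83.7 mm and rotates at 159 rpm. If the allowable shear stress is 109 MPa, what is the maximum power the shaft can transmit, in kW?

1160 kW

J = π(d_o⁴ − d_i⁴)/32 = π(0.153⁴ − 0.0837⁴)/32 = 4.898×10^-5 m⁴.
T_max = τ_allow·J/r = 1.09×10^8 × 4.898×10^-5 / 0.0765 = 69790 N·m.
ω = 2π·159/60 = 16.65 rad/s, so P_max = T_max·ω = 1.162×10^6 W.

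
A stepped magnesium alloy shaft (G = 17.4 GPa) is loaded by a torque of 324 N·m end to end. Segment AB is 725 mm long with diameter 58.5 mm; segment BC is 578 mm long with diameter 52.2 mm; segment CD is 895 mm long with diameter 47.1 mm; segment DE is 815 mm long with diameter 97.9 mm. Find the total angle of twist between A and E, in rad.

J_AB = π(0.0585)⁴/32 = 1.15×10^-6 m⁴; J_BC = π(0.0522)⁴/32 = 7.29×10^-7 m⁴; J_CD = π(0.0471)⁴/32 = 4.83×10^-7 m⁴; J_DE = π(0.0979)⁴/32 = 9.02×10^-6 m⁴.
θ = (T/G)·Σ L_i/J_i = (324.0/17.4×10⁹)·(0.725/1.15×10^-6 + 0.578/7.29×10^-7 + 0.895/4.83×10^-7 + 0.815/9.02×10^-6) = 0.06268 rad.

0.0627 rad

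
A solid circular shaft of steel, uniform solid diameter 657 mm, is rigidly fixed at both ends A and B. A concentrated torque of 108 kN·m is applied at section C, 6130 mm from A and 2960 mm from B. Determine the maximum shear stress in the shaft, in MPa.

1.31 MPa

With uniform GJ and both ends fixed, compatibility θ_AC = θ_CB gives T_A·a = T_B·b, together with T_A + T_B = T₀.
T_A = T₀·b/(a+b) = 108000·2960/9090 = 35170 N·m; T_B = 72830 N·m.
τ in each portion: τ_AC = 6.32×10^5 Pa, τ_CB = 1.31×10^6 Pa; maximum is in CB.
τ_max = T_CB·r/J = 72830·0.329/0.0183 = 1.308×10^6 Pa.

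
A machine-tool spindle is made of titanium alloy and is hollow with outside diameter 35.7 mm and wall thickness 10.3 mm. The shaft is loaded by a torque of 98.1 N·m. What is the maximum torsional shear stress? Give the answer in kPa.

J = π(d_o⁴ − d_i⁴)/32 = π(0.0357⁴ − 0.0151⁴)/32 = 1.544×10^-7 m⁴.
τ_max = T·r/J = 98.10 × 0.0179 / 1.544×10^-7 = 1.134×10^7 Pa.

11300 kPa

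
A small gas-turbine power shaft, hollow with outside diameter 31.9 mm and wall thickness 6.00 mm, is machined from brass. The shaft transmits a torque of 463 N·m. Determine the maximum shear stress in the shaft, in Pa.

8.56e7 Pa

J = π(d_o⁴ − d_i⁴)/32 = π(0.0319⁴ − 0.0199⁴)/32 = 8.627×10^-8 m⁴.
τ_max = T·r/J = 463.0 × 0.0159 / 8.627×10^-8 = 8.560×10^7 Pa.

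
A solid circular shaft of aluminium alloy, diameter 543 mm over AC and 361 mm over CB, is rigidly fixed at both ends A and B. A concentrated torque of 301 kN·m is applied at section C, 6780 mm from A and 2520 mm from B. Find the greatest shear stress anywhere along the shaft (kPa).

Compatibility: T_A·a/J_AC = T_B·b/J_CB with T_A + T_B = T₀.
J_AC = 8.53×10^-3 m⁴, J_CB = 1.67×10^-3 m⁴, so T_A = T₀·(J_AC/a)/((J_AC/a)+(J_CB/b)) = 197300 N·m, T_B = 103700 N·m.
τ in each portion: τ_AC = 6.28×10^6 Pa, τ_CB = 1.12×10^7 Pa; maximum is in CB.
τ_max = T_CB·r/J = 103700·0.180/1.67×10^-3 = 1.123×10^7 Pa.

11200 kPa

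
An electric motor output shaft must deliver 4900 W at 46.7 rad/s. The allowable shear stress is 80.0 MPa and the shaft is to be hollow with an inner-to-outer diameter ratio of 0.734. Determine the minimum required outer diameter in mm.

21.1 mm

ω = 46.7 rad/s, so T = P/ω = 4900 / 46.70 = 104.9 N·m.
For a hollow shaft with d_i/d_o = 0.734: τ_max = 16T/(π d_o³ (1−k⁴)), so d_o = [16T/(π τ_allow (1−k⁴))]^(1/3) = [16·104.9/(π·8.00×10^7·0.7097)]^(1/3) = 0.02111 m.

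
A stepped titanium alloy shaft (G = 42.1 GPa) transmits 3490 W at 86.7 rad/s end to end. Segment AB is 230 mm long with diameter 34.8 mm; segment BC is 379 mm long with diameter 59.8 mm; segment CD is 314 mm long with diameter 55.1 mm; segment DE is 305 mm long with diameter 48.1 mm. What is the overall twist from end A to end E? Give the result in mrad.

2.70 mrad

ω = 86.7 rad/s, so T = P/ω = 3490 / 86.70 = 40.25 N·m.
J_AB = π(0.0348)⁴/32 = 1.44×10^-7 m⁴; J_BC = π(0.0598)⁴/32 = 1.26×10^-6 m⁴; J_CD = π(0.0551)⁴/32 = 9.05×10^-7 m⁴; J_DE = π(0.0481)⁴/32 = 5.26×10^-7 m⁴.
θ = (T/G)·Σ L_i/J_i = (40.25/42.1×10⁹)·(0.230/1.44×10^-7 + 0.379/1.26×10^-6 + 0.314/9.05×10^-7 + 0.305/5.26×10^-7) = 2.703×10^-3 rad.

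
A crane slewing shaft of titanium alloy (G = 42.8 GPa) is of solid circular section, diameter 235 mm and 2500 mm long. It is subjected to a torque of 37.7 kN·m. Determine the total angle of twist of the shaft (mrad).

J = πd⁴/32 = π(0.235)⁴/32 = 2.994×10^-4 m⁴.
θ = T·L/(G·J) = 37700 × 2.50 / (42.8×10⁹ × 2.994×10^-4) = 7.355×10^-3 rad.

7.35 mrad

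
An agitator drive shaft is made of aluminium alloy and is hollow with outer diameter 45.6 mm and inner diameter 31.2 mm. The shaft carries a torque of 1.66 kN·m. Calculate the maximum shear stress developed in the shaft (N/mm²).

J = π(d_o⁴ − d_i⁴)/32 = π(0.0456⁴ − 0.0312⁴)/32 = 3.315×10^-7 m⁴.
τ_max = T·r/J = 1660 × 0.0228 / 3.315×10^-7 = 1.142×10^8 Pa.

114 N/mm²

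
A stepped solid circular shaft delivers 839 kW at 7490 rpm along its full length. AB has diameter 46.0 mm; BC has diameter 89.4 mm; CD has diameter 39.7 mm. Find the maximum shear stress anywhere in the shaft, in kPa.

ω = 2π·7490/60 = 784.4 rad/s, so T = P/ω = 839×10³ / 784.4 = 1070 N·m.
Under the same torque, τ_max = 16T/(πd³) is largest where d is smallest — segment CD (d = 39.7 mm).
τ_max = 16·1070/(π·(0.0397)³) = 8.707×10^7 Pa.

87100 kPa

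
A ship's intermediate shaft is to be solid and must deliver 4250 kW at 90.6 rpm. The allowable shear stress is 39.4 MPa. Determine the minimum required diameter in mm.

387 mm

ω = 2π·90.6/60 = 9.488 rad/s, so T = P/ω = 4250×10³ / 9.488 = 448000 N·m.
For a solid shaft τ_max = 16T/(πd³), so d = (16T/(π τ_allow))^(1/3) = (16·448000/(π·3.94×10^7))^(1/3) = 0.3869 m.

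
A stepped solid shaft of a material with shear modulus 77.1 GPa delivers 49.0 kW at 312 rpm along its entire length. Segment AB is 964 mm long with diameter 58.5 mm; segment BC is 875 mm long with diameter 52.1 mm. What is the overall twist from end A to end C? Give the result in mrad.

ω = 2π·312/60 = 32.67 rad/s, so T = P/ω = 49.0×10³ / 32.67 = 1500 N·m.
J_AB = π(0.0585)⁴/32 = 1.15×10^-6 m⁴; J_BC = π(0.0521)⁴/32 = 7.23×10^-7 m⁴.
θ = (T/G)·Σ L_i/J_i = (1500/77.1×10⁹)·(0.964/1.15×10^-6 + 0.875/7.23×10^-7) = 0.03984 rad.

39.8 mrad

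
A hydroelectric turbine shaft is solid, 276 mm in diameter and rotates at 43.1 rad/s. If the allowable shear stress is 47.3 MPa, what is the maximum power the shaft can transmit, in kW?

J = πd⁴/32 = π(0.276)⁴/32 = 5.697×10^-4 m⁴.
T_max = τ_allow·J/r = 4.73×10^7 × 5.697×10^-4 / 0.138 = 195300 N·m.
ω = 43.1 rad/s, so P_max = T_max·ω = 8.416×10^6 W.

8420 kW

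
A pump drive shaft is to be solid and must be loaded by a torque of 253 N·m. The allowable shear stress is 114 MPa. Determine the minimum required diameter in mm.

22.4 mm

For a solid shaft τ_max = 16T/(πd³), so d = (16T/(π τ_allow))^(1/3) = (16·253.0/(π·1.14×10^8))^(1/3) = 0.02244 m.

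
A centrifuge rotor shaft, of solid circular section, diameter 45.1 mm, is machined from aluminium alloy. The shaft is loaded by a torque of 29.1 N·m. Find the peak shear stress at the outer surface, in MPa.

1.62 MPa

J = πd⁴/32 = π(0.0451)⁴/32 = 4.062×10^-7 m⁴.
τ_max = T·r/J = 29.10 × 0.0226 / 4.062×10^-7 = 1.616×10^6 Pa.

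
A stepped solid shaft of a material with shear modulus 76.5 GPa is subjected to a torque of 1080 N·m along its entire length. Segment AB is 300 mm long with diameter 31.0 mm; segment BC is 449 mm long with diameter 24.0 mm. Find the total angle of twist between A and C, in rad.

J_AB = π(0.0310)⁴/32 = 9.07×10^-8 m⁴; J_BC = π(0.0240)⁴/32 = 3.26×10^-8 m⁴.
θ = (T/G)·Σ L_i/J_i = (1080/76.5×10⁹)·(0.300/9.07×10^-8 + 0.449/3.26×10^-8) = 0.2413 rad.

0.241 rad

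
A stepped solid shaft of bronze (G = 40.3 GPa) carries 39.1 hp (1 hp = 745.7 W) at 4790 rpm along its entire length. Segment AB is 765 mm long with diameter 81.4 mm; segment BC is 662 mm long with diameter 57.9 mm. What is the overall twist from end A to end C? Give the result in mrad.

1.12 mrad

ω = 2π·4790/60 = 501.6 rad/s, so T = P/ω = 39.1×745.7 / 501.6 = 58.13 N·m.
J_AB = π(0.0814)⁴/32 = 4.31×10^-6 m⁴; J_BC = π(0.0579)⁴/32 = 1.10×10^-6 m⁴.
θ = (T/G)·Σ L_i/J_i = (58.13/40.3×10⁹)·(0.765/4.31×10^-6 + 0.662/1.10×10^-6) = 1.121×10^-3 rad.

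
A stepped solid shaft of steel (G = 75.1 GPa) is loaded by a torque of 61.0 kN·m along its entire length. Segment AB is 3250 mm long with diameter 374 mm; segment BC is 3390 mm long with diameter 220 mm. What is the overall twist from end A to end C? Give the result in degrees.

0.765°

J_AB = π(0.374)⁴/32 = 1.92×10^-3 m⁴; J_BC = π(0.220)⁴/32 = 2.30×10^-4 m⁴.
θ = (T/G)·Σ L_i/J_i = (61000/75.1×10⁹)·(3.25/1.92×10^-3 + 3.39/2.30×10^-4) = 0.01335 rad.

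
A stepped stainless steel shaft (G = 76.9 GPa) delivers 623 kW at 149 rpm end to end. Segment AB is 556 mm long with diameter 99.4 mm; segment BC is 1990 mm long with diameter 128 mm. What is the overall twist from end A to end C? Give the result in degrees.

ω = 2π·149/60 = 15.60 rad/s, so T = P/ω = 623×10³ / 15.60 = 39930 N·m.
J_AB = π(0.0994)⁴/32 = 9.58×10^-6 m⁴; J_BC = π(0.128)⁴/32 = 2.64×10^-5 m⁴.
θ = (T/G)·Σ L_i/J_i = (39930/76.9×10⁹)·(0.556/9.58×10^-6 + 1.99/2.64×10^-5) = 0.06933 rad.

3.97°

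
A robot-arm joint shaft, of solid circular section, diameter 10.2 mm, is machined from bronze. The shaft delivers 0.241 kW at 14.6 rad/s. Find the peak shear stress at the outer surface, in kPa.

79200 kPa

ω = 14.6 rad/s, so T = P/ω = 0.241×10³ / 14.60 = 16.51 N·m.
J = πd⁴/32 = π(0.0102)⁴/32 = 1.063×10^-9 m⁴.
τ_max = T·r/J = 16.51 × 0.00510 / 1.063×10^-9 = 7.922×10^7 Pa.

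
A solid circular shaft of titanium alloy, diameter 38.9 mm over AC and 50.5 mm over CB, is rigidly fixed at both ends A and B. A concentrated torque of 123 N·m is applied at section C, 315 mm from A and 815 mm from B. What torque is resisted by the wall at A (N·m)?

58.6 N·m

Compatibility: T_A·a/J_AC = T_B·b/J_CB with T_A + T_B = T₀.
J_AC = 2.25×10^-7 m⁴, J_CB = 6.39×10^-7 m⁴, so T_A = T₀·(J_AC/a)/((J_AC/a)+(J_CB/b)) = 58.63 N·m, T_B = 64.37 N·m.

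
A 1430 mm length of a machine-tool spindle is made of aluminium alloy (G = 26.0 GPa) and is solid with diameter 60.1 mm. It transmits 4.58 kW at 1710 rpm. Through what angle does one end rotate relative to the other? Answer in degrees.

ω = 2π·1710/60 = 179.1 rad/s, so T = P/ω = 4.58×10³ / 179.1 = 25.58 N·m.
J = πd⁴/32 = π(0.0601)⁴/32 = 1.281×10^-6 m⁴.
θ = T·L/(G·J) = 25.58 × 1.43 / (26.0×10⁹ × 1.281×10^-6) = 1.098×10^-3 rad.

0.0629°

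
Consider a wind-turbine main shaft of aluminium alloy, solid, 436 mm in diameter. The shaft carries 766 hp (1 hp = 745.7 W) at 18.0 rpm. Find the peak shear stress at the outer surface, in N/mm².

ω = 2π·18.0/60 = 1.885 rad/s, so T = P/ω = 766×745.7 / 1.885 = 303000 N·m.
J = πd⁴/32 = π(0.436)⁴/32 = 3.548×10^-3 m⁴.
τ_max = T·r/J = 303000 × 0.218 / 3.548×10^-3 = 1.862×10^7 Pa.

18.6 N/mm²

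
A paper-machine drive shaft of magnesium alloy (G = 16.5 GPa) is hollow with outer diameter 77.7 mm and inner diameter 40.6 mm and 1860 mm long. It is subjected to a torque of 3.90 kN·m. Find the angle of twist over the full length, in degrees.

J = π(d_o⁴ − d_i⁴)/32 = π(0.0777⁴ − 0.0406⁴)/32 = 3.312×10^-6 m⁴.
θ = T·L/(G·J) = 3900 × 1.86 / (16.5×10⁹ × 3.312×10^-6) = 0.1328 rad.

7.61°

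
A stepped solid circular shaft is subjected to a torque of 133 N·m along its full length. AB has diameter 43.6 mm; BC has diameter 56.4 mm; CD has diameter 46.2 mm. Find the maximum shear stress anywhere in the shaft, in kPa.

Under the same torque, τ_max = 16T/(πd³) is largest where d is smallest — segment AB (d = 43.6 mm).
τ_max = 16·133.0/(π·(0.0436)³) = 8.173×10^6 Pa.

8170 kPa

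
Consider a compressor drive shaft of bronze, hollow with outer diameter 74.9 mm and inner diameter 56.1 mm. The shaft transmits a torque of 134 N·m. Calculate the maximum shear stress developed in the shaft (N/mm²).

J = π(d_o⁴ − d_i⁴)/32 = π(0.0749⁴ − 0.0561⁴)/32 = 2.117×10^-6 m⁴.
τ_max = T·r/J = 134.0 × 0.0375 / 2.117×10^-6 = 2.370×10^6 Pa.

2.37 N/mm²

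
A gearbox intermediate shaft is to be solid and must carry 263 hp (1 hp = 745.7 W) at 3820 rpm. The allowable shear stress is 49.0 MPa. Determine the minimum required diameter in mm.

37.1 mm

ω = 2π·3820/60 = 400.0 rad/s, so T = P/ω = 263×745.7 / 400.0 = 490.3 N·m.
For a solid shaft τ_max = 16T/(πd³), so d = (16T/(π τ_allow))^(1/3) = (16·490.3/(π·4.90×10^7))^(1/3) = 0.03707 m.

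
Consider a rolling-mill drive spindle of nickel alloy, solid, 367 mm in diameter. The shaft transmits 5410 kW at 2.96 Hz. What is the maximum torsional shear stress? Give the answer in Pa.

3.00e7 Pa

ω = 2π·2.96 = 18.60 rad/s, so T = P/ω = 5410×10³ / 18.60 = 290900 N·m.
J = πd⁴/32 = π(0.367)⁴/32 = 1.781×10^-3 m⁴.
τ_max = T·r/J = 290900 × 0.183 / 1.781×10^-3 = 2.997×10^7 Pa.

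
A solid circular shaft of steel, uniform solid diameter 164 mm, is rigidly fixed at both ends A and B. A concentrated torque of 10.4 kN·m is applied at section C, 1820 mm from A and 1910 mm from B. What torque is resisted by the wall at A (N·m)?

5330 N·m

With uniform GJ and both ends fixed, compatibility θ_AC = θ_CB gives T_A·a = T_B·b, together with T_A + T_B = T₀.
T_A = T₀·b/(a+b) = 10400·1910/3730 = 5325 N·m; T_B = 5075 N·m.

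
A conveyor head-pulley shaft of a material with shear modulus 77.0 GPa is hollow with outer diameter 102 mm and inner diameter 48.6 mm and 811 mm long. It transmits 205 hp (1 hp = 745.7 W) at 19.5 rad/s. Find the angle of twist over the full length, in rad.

ω = 19.5 rad/s, so T = P/ω = 205×745.7 / 19.50 = 7839 N·m.
J = π(d_o⁴ − d_i⁴)/32 = π(0.102⁴ − 0.0486⁴)/32 = 1.008×10^-5 m⁴.
θ = T·L/(G·J) = 7839 × 0.811 / (77.0×10⁹ × 1.008×10^-5) = 8.192×10^-3 rad.

0.00819 rad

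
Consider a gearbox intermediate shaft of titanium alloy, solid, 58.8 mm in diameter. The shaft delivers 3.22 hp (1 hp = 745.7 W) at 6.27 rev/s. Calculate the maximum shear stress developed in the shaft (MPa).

1.53 MPa

ω = 2π·6.27 = 39.40 rad/s, so T = P/ω = 3.22×745.7 / 39.40 = 60.95 N·m.
J = πd⁴/32 = π(0.0588)⁴/32 = 1.174×10^-6 m⁴.
τ_max = T·r/J = 60.95 × 0.0294 / 1.174×10^-6 = 1.527×10^6 Pa.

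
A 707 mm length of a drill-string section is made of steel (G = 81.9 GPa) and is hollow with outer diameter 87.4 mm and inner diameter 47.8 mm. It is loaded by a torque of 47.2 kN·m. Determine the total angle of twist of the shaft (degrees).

J = π(d_o⁴ − d_i⁴)/32 = π(0.0874⁴ − 0.0478⁴)/32 = 5.216×10^-6 m⁴.
θ = T·L/(G·J) = 47200 × 0.707 / (81.9×10⁹ × 5.216×10^-6) = 0.07812 rad.

4.48°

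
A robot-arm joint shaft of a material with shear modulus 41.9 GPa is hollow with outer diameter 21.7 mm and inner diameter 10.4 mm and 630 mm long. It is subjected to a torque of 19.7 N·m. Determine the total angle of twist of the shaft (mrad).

14.4 mrad

J = π(d_o⁴ − d_i⁴)/32 = π(0.0217⁴ − 0.0104⁴)/32 = 2.062×10^-8 m⁴.
θ = T·L/(G·J) = 19.70 × 0.630 / (41.9×10⁹ × 2.062×10^-8) = 0.01436 rad.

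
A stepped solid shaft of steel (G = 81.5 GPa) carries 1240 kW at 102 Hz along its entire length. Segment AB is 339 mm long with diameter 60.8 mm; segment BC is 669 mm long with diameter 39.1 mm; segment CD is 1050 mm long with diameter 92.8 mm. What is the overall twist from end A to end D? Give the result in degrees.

4.51°

ω = 2π·102 = 640.9 rad/s, so T = P/ω = 1240×10³ / 640.9 = 1935 N·m.
J_AB = π(0.0608)⁴/32 = 1.34×10^-6 m⁴; J_BC = π(0.0391)⁴/32 = 2.29×10^-7 m⁴; J_CD = π(0.0928)⁴/32 = 7.28×10^-6 m⁴.
θ = (T/G)·Σ L_i/J_i = (1935/81.5×10⁹)·(0.339/1.34×10^-6 + 0.669/2.29×10^-7 + 1.05/7.28×10^-6) = 0.07864 rad.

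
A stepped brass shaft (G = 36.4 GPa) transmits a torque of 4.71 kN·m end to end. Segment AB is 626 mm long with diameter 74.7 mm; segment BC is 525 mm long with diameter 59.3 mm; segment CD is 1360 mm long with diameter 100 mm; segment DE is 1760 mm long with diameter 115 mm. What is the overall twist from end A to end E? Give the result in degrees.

J_AB = π(0.0747)⁴/32 = 3.06×10^-6 m⁴; J_BC = π(0.0593)⁴/32 = 1.21×10^-6 m⁴; J_CD = π(0.100)⁴/32 = 9.82×10^-6 m⁴; J_DE = π(0.115)⁴/32 = 1.72×10^-5 m⁴.
θ = (T/G)·Σ L_i/J_i = (4710/36.4×10⁹)·(0.626/3.06×10^-6 + 0.525/1.21×10^-6 + 1.36/9.82×10^-6 + 1.76/1.72×10^-5) = 0.1136 rad.

6.51°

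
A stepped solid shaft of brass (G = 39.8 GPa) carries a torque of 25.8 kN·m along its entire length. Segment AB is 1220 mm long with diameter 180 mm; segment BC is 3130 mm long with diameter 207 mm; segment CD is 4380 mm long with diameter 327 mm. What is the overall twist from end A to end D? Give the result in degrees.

J_AB = π(0.180)⁴/32 = 1.03×10^-4 m⁴; J_BC = π(0.207)⁴/32 = 1.80×10^-4 m⁴; J_CD = π(0.327)⁴/32 = 1.12×10^-3 m⁴.
θ = (T/G)·Σ L_i/J_i = (25800/39.8×10⁹)·(1.22/1.03×10^-4 + 3.13/1.80×10^-4 + 4.38/1.12×10^-3) = 0.02146 rad.

1.23°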